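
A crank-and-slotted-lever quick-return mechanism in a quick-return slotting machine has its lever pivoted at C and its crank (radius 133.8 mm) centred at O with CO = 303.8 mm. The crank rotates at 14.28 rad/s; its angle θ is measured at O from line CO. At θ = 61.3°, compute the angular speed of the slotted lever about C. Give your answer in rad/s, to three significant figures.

3.58

ω = 14.28 rad/s
Crank pin A relative to C: A = (d + r cosθ, r sinθ); lever angle φ = atan2(r sinθ, d + r cosθ).
Differentiating tanφ: φ̇ = rω(d cosθ + r)/(d² + r² + 2dr cosθ).
d² + r² + 2dr cosθ = |CA|² = 0.149238 m²;  d cosθ + r = +0.27969 m.
|ω_lever| = |0.1338·14.28·+0.27969| / 0.149238 = 3.5808 rad/s.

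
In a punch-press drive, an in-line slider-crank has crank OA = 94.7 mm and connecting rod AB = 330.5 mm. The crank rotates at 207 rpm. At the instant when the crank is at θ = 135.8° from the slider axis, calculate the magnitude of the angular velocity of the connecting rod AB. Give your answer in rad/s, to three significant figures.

ω = 21.68 rad/s (converted from 207 rpm).
The rod makes angle φ with the slider axis where L sinφ = r sinθ; differentiating, L cosφ·φ̇ = r ω cosθ.
L cosφ = √(L² − r² sin²θ) = 0.32384 m.
|ω_rod| = r ω |cosθ| / √(L² − r² sin²θ) = 0.0947·21.68·0.71691/0.32384 = 4.5445 rad/s.

4.54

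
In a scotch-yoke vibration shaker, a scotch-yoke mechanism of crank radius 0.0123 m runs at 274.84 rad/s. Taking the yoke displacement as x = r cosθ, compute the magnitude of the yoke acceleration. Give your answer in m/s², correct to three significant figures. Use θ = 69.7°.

322

ω = 274.8 rad/s
x = r cosθ ⇒ ẍ = −rω² cosθ (ω constant).
|a| = rω²|cosθ| = 0.0123·(274.8)²·|cos 69.7°| = 322.34 m/s².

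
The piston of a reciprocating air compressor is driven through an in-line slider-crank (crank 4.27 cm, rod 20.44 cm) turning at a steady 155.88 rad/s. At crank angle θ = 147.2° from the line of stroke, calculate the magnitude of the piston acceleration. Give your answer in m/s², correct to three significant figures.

ω = 155.9 rad/s
x(θ) = r cosθ + √(L² − r² sin²θ); with ω constant, a = ω²·d²x/dθ².
d²x/dθ² = −r cosθ − r²(cos2θ)/√u − r⁴ sin²2θ/(4u^{3/2}),  u = L² − r² sin²θ = 0.0412443 m².
Substituting r = 0.0427 m, L = 0.2044 m, θ = 147.2°: d²x/dθ² = +0.032101 m.
a = ω²·d²x/dθ² = (155.9)²·(+0.032101) = +780.01 m/s²;  |a| = 780.01 m/s².

780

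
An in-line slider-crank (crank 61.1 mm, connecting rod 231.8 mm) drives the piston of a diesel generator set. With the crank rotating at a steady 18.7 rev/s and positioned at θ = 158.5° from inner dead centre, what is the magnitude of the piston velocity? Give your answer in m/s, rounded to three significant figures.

1.98

ω = 2π·18.7 = 117.5 rad/s
For an in-line slider-crank, x = r cosθ + √(L² − r² sin²θ), so v = −rω sinθ·[1 + r cosθ/√(L² − r² sin²θ)].
With r = 0.0611 m, L = 0.2318 m, θ = 158.5°: √(L² − r² sin²θ) = 0.23072 m.
v = −0.0611·117.5·0.36650·[1 + 0.0611·-0.93042/0.23072] = -1.9828 m/s.
|v| = 1.9828 m/s.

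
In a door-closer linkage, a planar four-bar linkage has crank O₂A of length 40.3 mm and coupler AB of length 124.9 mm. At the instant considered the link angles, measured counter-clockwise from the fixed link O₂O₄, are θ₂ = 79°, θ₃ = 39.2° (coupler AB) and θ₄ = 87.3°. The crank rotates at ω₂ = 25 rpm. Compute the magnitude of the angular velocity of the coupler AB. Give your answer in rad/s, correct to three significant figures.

ω₂ = 2.618 rad/s (from 25 rpm).
Differentiating the loop-closure r₂e^{iθ₂}+r₃e^{iθ₃}=r₁+r₄e^{iθ₄} gives r₂ω₂e^{iθ₂}+r₃ω₃e^{iθ₃}=r₄ω₄e^{iθ₄}.
Eliminating the other unknown: ω₃ = r₂ω₂ sin(θ₄−θ₂) / [r₃ sin(θ₃−θ₄)].
Numerator sine = +0.14436; denominator sine = -0.74431.
Result = 0.0403·2.618·(+0.14436) / (0.1249·(-0.74431)) = -0.16383 rad/s; magnitude 0.16383 rad/s.

0.164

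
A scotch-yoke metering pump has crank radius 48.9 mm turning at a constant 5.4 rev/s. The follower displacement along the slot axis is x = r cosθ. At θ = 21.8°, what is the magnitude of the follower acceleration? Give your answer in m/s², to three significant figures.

ω = 33.93 rad/s (from 5.4 rev/s).
x = r cosθ ⇒ ẍ = −rω² cosθ (ω constant).
|a| = rω²|cosθ| = 0.0489·(33.93)²·|cos 21.8°| = 52.267 m/s².

52.3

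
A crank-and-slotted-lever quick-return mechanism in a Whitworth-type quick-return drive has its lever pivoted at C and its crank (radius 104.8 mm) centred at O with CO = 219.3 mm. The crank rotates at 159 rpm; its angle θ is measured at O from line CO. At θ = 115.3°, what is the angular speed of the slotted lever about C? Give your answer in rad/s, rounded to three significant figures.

0.490

ω = 16.65 rad/s (from 159 rpm).
Crank pin A relative to C: A = (d + r cosθ, r sinθ); lever angle φ = atan2(r sinθ, d + r cosθ).
Differentiating tanφ: φ̇ = rω(d cosθ + r)/(d² + r² + 2dr cosθ).
d² + r² + 2dr cosθ = |CA|² = 0.0394319 m²;  d cosθ + r = +0.01108 m.
|ω_lever| = |0.1048·16.65·+0.01108| / 0.0394319 = 0.49034 rad/s.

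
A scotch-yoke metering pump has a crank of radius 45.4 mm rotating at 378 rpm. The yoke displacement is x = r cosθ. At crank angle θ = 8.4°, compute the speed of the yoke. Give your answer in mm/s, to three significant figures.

ω = 39.58 rad/s (from 378 rpm).
x = r cosθ ⇒ ẋ = −rω sinθ.
|v| = rω|sinθ| = 0.0454·39.58·|sin 8.4°| = 0.26253 m/s = 262.53 mm/s.

263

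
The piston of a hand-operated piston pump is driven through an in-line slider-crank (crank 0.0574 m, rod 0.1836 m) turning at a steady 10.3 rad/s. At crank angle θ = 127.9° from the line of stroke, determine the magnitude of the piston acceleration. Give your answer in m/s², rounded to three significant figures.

ω = 10.3 rad/s
x(θ) = r cosθ + √(L² − r² sin²θ); with ω constant, a = ω²·d²x/dθ².
d²x/dθ² = −r cosθ − r²(cos2θ)/√u − r⁴ sin²2θ/(4u^{3/2}),  u = L² − r² sin²θ = 0.0316575 m².
Substituting r = 0.0574 m, L = 0.1836 m, θ = 127.9°: d²x/dθ² = +0.03935 m.
a = ω²·d²x/dθ² = (10.3)²·(+0.03935) = +4.1746 m/s²;  |a| = 4.1746 m/s².

4.17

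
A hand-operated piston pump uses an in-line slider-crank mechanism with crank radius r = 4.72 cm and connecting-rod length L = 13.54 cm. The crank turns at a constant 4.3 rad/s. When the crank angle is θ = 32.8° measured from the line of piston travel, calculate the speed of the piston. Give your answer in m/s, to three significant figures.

ω = 4.3 rad/s
For an in-line slider-crank, x = r cosθ + √(L² − r² sin²θ), so v = −rω sinθ·[1 + r cosθ/√(L² − r² sin²θ)].
With r = 0.0472 m, L = 0.1354 m, θ = 32.8°: √(L² − r² sin²θ) = 0.13296 m.
v = −0.0472·4.3·0.54171·[1 + 0.0472·0.84057/0.13296] = -0.14275 m/s.
|v| = 0.14275 m/s.

0.143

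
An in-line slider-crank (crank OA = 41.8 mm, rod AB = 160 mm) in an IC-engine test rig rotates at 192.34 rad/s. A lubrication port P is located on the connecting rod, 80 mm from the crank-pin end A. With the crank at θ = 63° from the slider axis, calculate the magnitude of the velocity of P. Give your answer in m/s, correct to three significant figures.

ω = 192.3 rad/s.  Crank-pin speed |V_A| = rω = 8.0398 m/s, perpendicular to OA.
Rod angle: sinφ = −(r/L) sinθ ⇒ φ = -13.461°; ω_rod = −rω cosθ/√(L²−r²sin²θ) = -23.457 rad/s.
V_P = V_A + ω_rod × AP, with AP = 0.08 m along the rod.
Components: V_Px = −rω sinθ − a·ω_rod·sinφ = -7.6003 m/s;  V_Py = rω cosθ + a·ω_rod·cosφ = +1.825 m/s.
|V_P| = √(V_Px² + V_Py²) = 7.8164 m/s.

7.82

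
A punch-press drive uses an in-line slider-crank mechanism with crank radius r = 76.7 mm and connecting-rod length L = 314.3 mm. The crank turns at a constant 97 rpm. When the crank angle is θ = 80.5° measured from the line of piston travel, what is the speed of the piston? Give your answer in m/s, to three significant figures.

0.800

ω = 2π·97/60 = 10.16 rad/s
For an in-line slider-crank, x = r cosθ + √(L² − r² sin²θ), so v = −rω sinθ·[1 + r cosθ/√(L² − r² sin²θ)].
With r = 0.0767 m, L = 0.3143 m, θ = 80.5°: √(L² − r² sin²θ) = 0.30506 m.
v = −0.0767·10.16·0.98629·[1 + 0.0767·0.16505/0.30506] = -0.80031 m/s.
|v| = 0.80031 m/s.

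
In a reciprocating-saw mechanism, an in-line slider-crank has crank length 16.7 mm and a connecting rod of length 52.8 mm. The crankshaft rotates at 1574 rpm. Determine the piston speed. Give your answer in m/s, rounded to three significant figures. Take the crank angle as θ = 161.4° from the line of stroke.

ω = 2π·1574/60 = 164.8 rad/s
For an in-line slider-crank, x = r cosθ + √(L² − r² sin²θ), so v = −rω sinθ·[1 + r cosθ/√(L² − r² sin²θ)].
With r = 0.0167 m, L = 0.0528 m, θ = 161.4°: √(L² − r² sin²θ) = 0.052531 m.
v = −0.0167·164.8·0.31896·[1 + 0.0167·-0.94777/0.052531] = -0.61344 m/s.
|v| = 0.61344 m/s.

0.613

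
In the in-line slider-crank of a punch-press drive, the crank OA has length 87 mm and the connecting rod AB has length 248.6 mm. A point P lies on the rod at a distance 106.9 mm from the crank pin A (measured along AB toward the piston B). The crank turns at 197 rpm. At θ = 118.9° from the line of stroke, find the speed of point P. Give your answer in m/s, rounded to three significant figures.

ω = 20.63 rad/s.  Crank-pin speed |V_A| = rω = 1.7948 m/s, perpendicular to OA.
Rod angle: sinφ = −(r/L) sinθ ⇒ φ = -17.841°; ω_rod = −rω cosθ/√(L²−r²sin²θ) = +3.6654 rad/s.
V_P = V_A + ω_rod × AP, with AP = 0.1069 m along the rod.
Components: V_Px = −rω sinθ − a·ω_rod·sinφ = -1.4512 m/s;  V_Py = rω cosθ + a·ω_rod·cosφ = -0.49441 m/s.
|V_P| = √(V_Px² + V_Py²) = 1.5331 m/s.

1.53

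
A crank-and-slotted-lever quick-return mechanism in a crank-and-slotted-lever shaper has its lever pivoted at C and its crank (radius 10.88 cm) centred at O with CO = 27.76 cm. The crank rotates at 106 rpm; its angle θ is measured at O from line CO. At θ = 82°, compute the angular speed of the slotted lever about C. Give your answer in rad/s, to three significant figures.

1.83

ω = 11.1 rad/s (from 106 rpm).
Crank pin A relative to C: A = (d + r cosθ, r sinθ); lever angle φ = atan2(r sinθ, d + r cosθ).
Differentiating tanφ: φ̇ = rω(d cosθ + r)/(d² + r² + 2dr cosθ).
d² + r² + 2dr cosθ = |CA|² = 0.0973061 m²;  d cosθ + r = +0.14743 m.
|ω_lever| = |0.1088·11.1·+0.14743| / 0.0973061 = 1.8299 rad/s.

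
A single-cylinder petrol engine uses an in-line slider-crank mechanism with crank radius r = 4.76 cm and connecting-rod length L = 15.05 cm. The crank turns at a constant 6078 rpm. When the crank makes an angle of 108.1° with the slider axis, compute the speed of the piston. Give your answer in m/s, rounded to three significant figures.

25.8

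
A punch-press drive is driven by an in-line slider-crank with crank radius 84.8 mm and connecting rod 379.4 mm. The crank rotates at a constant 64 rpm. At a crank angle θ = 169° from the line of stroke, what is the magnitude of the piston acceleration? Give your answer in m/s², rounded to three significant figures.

2.95

ω = 2π·64/60 = 6.702 rad/s
x(θ) = r cosθ + √(L² − r² sin²θ); with ω constant, a = ω²·d²x/dθ².
d²x/dθ² = −r cosθ − r²(cos2θ)/√u − r⁴ sin²2θ/(4u^{3/2}),  u = L² − r² sin²θ = 0.143683 m².
Substituting r = 0.0848 m, L = 0.3794 m, θ = 169°: d²x/dθ² = +0.065619 m.
a = ω²·d²x/dθ² = (6.702)²·(+0.065619) = +2.9475 m/s²;  |a| = 2.9475 m/s².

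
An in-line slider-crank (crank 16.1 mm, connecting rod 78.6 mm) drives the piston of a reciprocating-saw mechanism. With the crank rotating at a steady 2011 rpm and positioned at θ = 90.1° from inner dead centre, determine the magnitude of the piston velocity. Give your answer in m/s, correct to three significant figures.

ω = 2π·2011/60 = 210.6 rad/s
For an in-line slider-crank, x = r cosθ + √(L² − r² sin²θ), so v = −rω sinθ·[1 + r cosθ/√(L² − r² sin²θ)].
With r = 0.0161 m, L = 0.0786 m, θ = 90.1°: √(L² − r² sin²θ) = 0.076933 m.
v = −0.0161·210.6·1.00000·[1 + 0.0161·-0.00175/0.076933] = -3.3893 m/s.
|v| = 3.3893 m/s.

3.39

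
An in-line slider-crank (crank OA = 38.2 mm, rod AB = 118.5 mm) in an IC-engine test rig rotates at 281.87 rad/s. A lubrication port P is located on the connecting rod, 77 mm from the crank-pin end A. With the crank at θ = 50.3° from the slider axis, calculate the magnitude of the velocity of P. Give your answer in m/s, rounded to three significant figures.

ω = 281.9 rad/s.  Crank-pin speed |V_A| = rω = 10.767 m/s, perpendicular to OA.
Rod angle: sinφ = −(r/L) sinθ ⇒ φ = -14.361°; ω_rod = −rω cosθ/√(L²−r²sin²θ) = -59.913 rad/s.
V_P = V_A + ω_rod × AP, with AP = 0.077 m along the rod.
Components: V_Px = −rω sinθ − a·ω_rod·sinφ = -9.4287 m/s;  V_Py = rω cosθ + a·ω_rod·cosφ = +2.4087 m/s.
|V_P| = √(V_Px² + V_Py²) = 9.7315 m/s.

9.73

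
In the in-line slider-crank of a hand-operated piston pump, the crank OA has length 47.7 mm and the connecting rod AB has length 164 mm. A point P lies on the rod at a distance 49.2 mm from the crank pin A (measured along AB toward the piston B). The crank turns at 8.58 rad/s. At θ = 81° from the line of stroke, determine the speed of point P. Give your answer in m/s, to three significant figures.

ω = 8.58 rad/s.  Crank-pin speed |V_A| = rω = 0.40927 m/s, perpendicular to OA.
Rod angle: sinφ = −(r/L) sinθ ⇒ φ = -16.695°; ω_rod = −rω cosθ/√(L²−r²sin²θ) = -0.40757 rad/s.
V_P = V_A + ω_rod × AP, with AP = 0.0492 m along the rod.
Components: V_Px = −rω sinθ − a·ω_rod·sinφ = -0.40999 m/s;  V_Py = rω cosθ + a·ω_rod·cosφ = +0.044816 m/s.
|V_P| = √(V_Px² + V_Py²) = 0.41243 m/s.

0.412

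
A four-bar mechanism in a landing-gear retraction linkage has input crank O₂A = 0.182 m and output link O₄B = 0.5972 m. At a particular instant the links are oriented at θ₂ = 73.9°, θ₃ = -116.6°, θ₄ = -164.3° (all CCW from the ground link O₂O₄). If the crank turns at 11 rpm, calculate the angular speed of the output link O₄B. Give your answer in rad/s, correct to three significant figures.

0.0865

ω₂ = 1.152 rad/s (from 11 rpm).
Differentiating the loop-closure r₂e^{iθ₂}+r₃e^{iθ₃}=r₁+r₄e^{iθ₄} gives r₂ω₂e^{iθ₂}+r₃ω₃e^{iθ₃}=r₄ω₄e^{iθ₄}.
Eliminating the other unknown: ω₄ = r₂ω₂ sin(θ₂−θ₃) / [r₄ sin(θ₄−θ₃)].
Numerator sine = -0.18224; denominator sine = -0.73963.
Result = 0.182·1.152·(-0.18224) / (0.5972·(-0.73963)) = +0.086495 rad/s; magnitude 0.086495 rad/s.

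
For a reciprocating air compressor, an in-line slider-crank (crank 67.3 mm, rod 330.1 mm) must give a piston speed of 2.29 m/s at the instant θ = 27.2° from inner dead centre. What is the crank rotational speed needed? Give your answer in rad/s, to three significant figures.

63.0

For an in-line slider-crank, |v_piston| = rω|sinθ|·[1 + r cosθ/√(L² − r² sin²θ)].
With r = 0.0673 m, L = 0.3301 m, θ = 27.2°: the bracketed kinematic factor |dx/dθ| = 0.036365 m.
ω = v/|dx/dθ| = 2.29/0.036365 = 62.972 rad/s.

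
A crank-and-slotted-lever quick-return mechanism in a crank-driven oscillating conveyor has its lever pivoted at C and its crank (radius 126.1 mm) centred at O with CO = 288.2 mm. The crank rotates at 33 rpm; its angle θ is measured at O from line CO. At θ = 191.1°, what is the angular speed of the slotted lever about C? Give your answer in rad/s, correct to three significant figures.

ω = 3.456 rad/s (from 33 rpm).
Crank pin A relative to C: A = (d + r cosθ, r sinθ); lever angle φ = atan2(r sinθ, d + r cosθ).
Differentiating tanφ: φ̇ = rω(d cosθ + r)/(d² + r² + 2dr cosθ).
d² + r² + 2dr cosθ = |CA|² = 0.0276361 m²;  d cosθ + r = -0.15671 m.
|ω_lever| = |0.1261·3.456·-0.15671| / 0.0276361 = 2.471 rad/s.

2.47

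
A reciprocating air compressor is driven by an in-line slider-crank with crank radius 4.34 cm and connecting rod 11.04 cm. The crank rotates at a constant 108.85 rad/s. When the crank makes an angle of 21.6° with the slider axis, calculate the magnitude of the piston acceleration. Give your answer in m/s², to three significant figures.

631

ω = 108.8 rad/s
x(θ) = r cosθ + √(L² − r² sin²θ); with ω constant, a = ω²·d²x/dθ².
d²x/dθ² = −r cosθ − r²(cos2θ)/√u − r⁴ sin²2θ/(4u^{3/2}),  u = L² − r² sin²θ = 0.0119329 m².
Substituting r = 0.0434 m, L = 0.1104 m, θ = 21.6°: d²x/dθ² = -0.053241 m.
a = ω²·d²x/dθ² = (108.8)²·(-0.053241) = -630.81 m/s²;  |a| = 630.81 m/s².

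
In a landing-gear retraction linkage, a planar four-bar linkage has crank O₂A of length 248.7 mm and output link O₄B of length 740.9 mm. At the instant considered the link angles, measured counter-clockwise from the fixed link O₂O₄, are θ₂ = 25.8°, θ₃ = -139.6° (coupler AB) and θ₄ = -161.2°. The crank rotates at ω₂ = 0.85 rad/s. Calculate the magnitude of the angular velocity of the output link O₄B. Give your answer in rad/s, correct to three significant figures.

0.195

ω₂ = 0.85 rad/s
Differentiating the loop-closure r₂e^{iθ₂}+r₃e^{iθ₃}=r₁+r₄e^{iθ₄} gives r₂ω₂e^{iθ₂}+r₃ω₃e^{iθ₃}=r₄ω₄e^{iθ₄}.
Eliminating the other unknown: ω₄ = r₂ω₂ sin(θ₂−θ₃) / [r₄ sin(θ₄−θ₃)].
Numerator sine = +0.25207; denominator sine = -0.36812.
Result = 0.2487·0.85·(+0.25207) / (0.7409·(-0.36812)) = -0.19537 rad/s; magnitude 0.19537 rad/s.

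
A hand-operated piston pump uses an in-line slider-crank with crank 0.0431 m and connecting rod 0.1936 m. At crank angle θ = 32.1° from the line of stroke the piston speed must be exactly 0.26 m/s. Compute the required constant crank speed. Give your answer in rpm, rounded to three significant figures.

91.1

For an in-line slider-crank, |v_piston| = rω|sinθ|·[1 + r cosθ/√(L² − r² sin²θ)].
With r = 0.0431 m, L = 0.1936 m, θ = 32.1°: the bracketed kinematic factor |dx/dθ| = 0.027253 m.
ω = v/|dx/dθ| = 0.26/0.027253 = 9.5402 rad/s.
N = 60ω/(2π) = 91.102 rpm.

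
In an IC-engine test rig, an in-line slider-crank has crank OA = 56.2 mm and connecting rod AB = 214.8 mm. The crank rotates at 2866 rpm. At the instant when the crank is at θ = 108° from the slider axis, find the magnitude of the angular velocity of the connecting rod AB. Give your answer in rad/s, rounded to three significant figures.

25.1

ω = 300.1 rad/s (converted from 2866 rpm).
The rod makes angle φ with the slider axis where L sinφ = r sinθ; differentiating, L cosφ·φ̇ = r ω cosθ.
L cosφ = √(L² − r² sin²θ) = 0.20804 m.
|ω_rod| = r ω |cosθ| / √(L² − r² sin²θ) = 0.0562·300.1·0.30902/0.20804 = 25.054 rad/s.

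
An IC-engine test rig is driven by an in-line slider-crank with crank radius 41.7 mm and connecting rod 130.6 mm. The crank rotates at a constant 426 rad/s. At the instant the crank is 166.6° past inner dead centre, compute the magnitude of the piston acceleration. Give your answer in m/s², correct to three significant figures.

ω = 426 rad/s
x(θ) = r cosθ + √(L² − r² sin²θ); with ω constant, a = ω²·d²x/dθ².
d²x/dθ² = −r cosθ − r²(cos2θ)/√u − r⁴ sin²2θ/(4u^{3/2}),  u = L² − r² sin²θ = 0.016963 m².
Substituting r = 0.0417 m, L = 0.1306 m, θ = 166.6°: d²x/dθ² = +0.028578 m.
a = ω²·d²x/dθ² = (426)²·(+0.028578) = +5186.2 m/s²;  |a| = 5186.2 m/s².

5190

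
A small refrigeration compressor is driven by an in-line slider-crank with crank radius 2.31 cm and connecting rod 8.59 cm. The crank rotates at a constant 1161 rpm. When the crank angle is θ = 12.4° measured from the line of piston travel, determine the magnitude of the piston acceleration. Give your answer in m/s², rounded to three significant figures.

417

ω = 2π·1161/60 = 121.6 rad/s
x(θ) = r cosθ + √(L² − r² sin²θ); with ω constant, a = ω²·d²x/dθ².
d²x/dθ² = −r cosθ − r²(cos2θ)/√u − r⁴ sin²2θ/(4u^{3/2}),  u = L² − r² sin²θ = 0.0073542 m².
Substituting r = 0.0231 m, L = 0.0859 m, θ = 12.4°: d²x/dθ² = -0.02823 m.
a = ω²·d²x/dθ² = (121.6)²·(-0.02823) = -417.28 m/s²;  |a| = 417.28 m/s².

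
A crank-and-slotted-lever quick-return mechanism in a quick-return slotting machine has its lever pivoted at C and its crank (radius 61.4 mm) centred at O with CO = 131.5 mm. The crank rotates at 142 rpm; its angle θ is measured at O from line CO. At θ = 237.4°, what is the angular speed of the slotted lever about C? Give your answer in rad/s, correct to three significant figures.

0.698

ω = 14.87 rad/s (from 142 rpm).
Crank pin A relative to C: A = (d + r cosθ, r sinθ); lever angle φ = atan2(r sinθ, d + r cosθ).
Differentiating tanφ: φ̇ = rω(d cosθ + r)/(d² + r² + 2dr cosθ).
d² + r² + 2dr cosθ = |CA|² = 0.012362 m²;  d cosθ + r = -0.0094484 m.
|ω_lever| = |0.0614·14.87·-0.0094484| / 0.012362 = 0.69783 rad/s.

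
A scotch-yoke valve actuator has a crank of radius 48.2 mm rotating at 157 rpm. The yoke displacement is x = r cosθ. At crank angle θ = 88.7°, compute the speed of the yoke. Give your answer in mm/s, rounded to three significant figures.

792

ω = 16.44 rad/s (from 157 rpm).
x = r cosθ ⇒ ẋ = −rω sinθ.
|v| = rω|sinθ| = 0.0482·16.44·|sin 88.7°| = 0.79225 m/s = 792.25 mm/s.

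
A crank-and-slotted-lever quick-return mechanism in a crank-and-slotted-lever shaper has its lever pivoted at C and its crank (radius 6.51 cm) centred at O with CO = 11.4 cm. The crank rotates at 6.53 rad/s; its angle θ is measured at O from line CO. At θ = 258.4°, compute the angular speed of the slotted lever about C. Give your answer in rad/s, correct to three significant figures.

1.26

ω = 6.53 rad/s
Crank pin A relative to C: A = (d + r cosθ, r sinθ); lever angle φ = atan2(r sinθ, d + r cosθ).
Differentiating tanφ: φ̇ = rω(d cosθ + r)/(d² + r² + 2dr cosθ).
d² + r² + 2dr cosθ = |CA|² = 0.0142495 m²;  d cosθ + r = +0.042177 m.
|ω_lever| = |0.0651·6.53·+0.042177| / 0.0142495 = 1.2583 rad/s.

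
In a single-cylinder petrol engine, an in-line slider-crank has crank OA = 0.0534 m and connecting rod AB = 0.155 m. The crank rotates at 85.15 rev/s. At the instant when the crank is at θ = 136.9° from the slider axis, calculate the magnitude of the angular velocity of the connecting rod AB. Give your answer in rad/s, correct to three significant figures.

ω = 535 rad/s (converted from 85.15 rev/s).
The rod makes angle φ with the slider axis where L sinφ = r sinθ; differentiating, L cosφ·φ̇ = r ω cosθ.
L cosφ = √(L² − r² sin²θ) = 0.15064 m.
|ω_rod| = r ω |cosθ| / √(L² − r² sin²θ) = 0.0534·535·0.73016/0.15064 = 138.48 rad/s.

138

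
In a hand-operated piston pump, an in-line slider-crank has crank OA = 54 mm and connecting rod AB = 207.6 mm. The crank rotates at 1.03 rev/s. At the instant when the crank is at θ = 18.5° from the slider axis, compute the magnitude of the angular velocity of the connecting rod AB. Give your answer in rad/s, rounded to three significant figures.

1.60

ω = 6.472 rad/s (converted from 1.03 rev/s).
The rod makes angle φ with the slider axis where L sinφ = r sinθ; differentiating, L cosφ·φ̇ = r ω cosθ.
L cosφ = √(L² − r² sin²θ) = 0.20689 m.
|ω_rod| = r ω |cosθ| / √(L² − r² sin²θ) = 0.054·6.472·0.94832/0.20689 = 1.6019 rad/s.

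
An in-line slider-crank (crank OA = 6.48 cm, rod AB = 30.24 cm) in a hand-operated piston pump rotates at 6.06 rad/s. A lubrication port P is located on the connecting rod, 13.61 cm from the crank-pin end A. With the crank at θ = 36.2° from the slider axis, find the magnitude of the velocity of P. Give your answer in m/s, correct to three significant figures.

ω = 6.06 rad/s.  Crank-pin speed |V_A| = rω = 0.39269 m/s, perpendicular to OA.
Rod angle: sinφ = −(r/L) sinθ ⇒ φ = -7.271°; ω_rod = −rω cosθ/√(L²−r²sin²θ) = -1.0564 rad/s.
V_P = V_A + ω_rod × AP, with AP = 0.1361 m along the rod.
Components: V_Px = −rω sinθ − a·ω_rod·sinφ = -0.25012 m/s;  V_Py = rω cosθ + a·ω_rod·cosφ = +0.17427 m/s.
|V_P| = √(V_Px² + V_Py²) = 0.30484 m/s.

0.305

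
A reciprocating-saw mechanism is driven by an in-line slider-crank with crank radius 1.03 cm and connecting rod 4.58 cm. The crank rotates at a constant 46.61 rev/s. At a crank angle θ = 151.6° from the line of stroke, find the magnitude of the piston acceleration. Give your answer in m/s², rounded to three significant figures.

ω = 2π·46.6 = 292.9 rad/s
x(θ) = r cosθ + √(L² − r² sin²θ); with ω constant, a = ω²·d²x/dθ².
d²x/dθ² = −r cosθ − r²(cos2θ)/√u − r⁴ sin²2θ/(4u^{3/2}),  u = L² − r² sin²θ = 0.00207364 m².
Substituting r = 0.0103 m, L = 0.0458 m, θ = 151.6°: d²x/dθ² = +0.0077638 m.
a = ω²·d²x/dθ² = (292.9)²·(+0.0077638) = +665.88 m/s²;  |a| = 665.88 m/s².

666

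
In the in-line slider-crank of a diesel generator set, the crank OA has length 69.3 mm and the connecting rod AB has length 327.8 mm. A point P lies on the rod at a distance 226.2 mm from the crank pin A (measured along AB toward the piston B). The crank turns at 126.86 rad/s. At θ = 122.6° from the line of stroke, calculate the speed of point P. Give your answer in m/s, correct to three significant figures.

ω = 126.9 rad/s.  Crank-pin speed |V_A| = rω = 8.7914 m/s, perpendicular to OA.
Rod angle: sinφ = −(r/L) sinθ ⇒ φ = -10.259°; ω_rod = −rω cosθ/√(L²−r²sin²θ) = +14.684 rad/s.
V_P = V_A + ω_rod × AP, with AP = 0.2262 m along the rod.
Components: V_Px = −rω sinθ − a·ω_rod·sinφ = -6.8148 m/s;  V_Py = rω cosθ + a·ω_rod·cosφ = -1.4681 m/s.
|V_P| = √(V_Px² + V_Py²) = 6.9711 m/s.

6.97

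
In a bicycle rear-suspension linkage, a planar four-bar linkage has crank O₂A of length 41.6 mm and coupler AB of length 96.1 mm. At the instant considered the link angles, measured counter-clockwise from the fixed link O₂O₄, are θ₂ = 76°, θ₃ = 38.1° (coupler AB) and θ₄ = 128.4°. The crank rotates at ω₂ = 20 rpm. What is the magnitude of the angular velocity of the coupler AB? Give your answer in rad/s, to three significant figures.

ω₂ = 2.094 rad/s (from 20 rpm).
Differentiating the loop-closure r₂e^{iθ₂}+r₃e^{iθ₃}=r₁+r₄e^{iθ₄} gives r₂ω₂e^{iθ₂}+r₃ω₃e^{iθ₃}=r₄ω₄e^{iθ₄}.
Eliminating the other unknown: ω₃ = r₂ω₂ sin(θ₄−θ₂) / [r₃ sin(θ₃−θ₄)].
Numerator sine = +0.79229; denominator sine = -0.99999.
Result = 0.0416·2.094·(+0.79229) / (0.0961·(-0.99999)) = -0.71832 rad/s; magnitude 0.71832 rad/s.

0.718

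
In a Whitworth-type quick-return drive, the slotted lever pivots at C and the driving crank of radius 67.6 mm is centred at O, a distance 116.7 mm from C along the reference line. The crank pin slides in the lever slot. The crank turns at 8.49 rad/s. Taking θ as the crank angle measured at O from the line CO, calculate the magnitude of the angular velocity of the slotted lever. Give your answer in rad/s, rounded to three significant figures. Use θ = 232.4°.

0.242

ω = 8.49 rad/s
Crank pin A relative to C: A = (d + r cosθ, r sinθ); lever angle φ = atan2(r sinθ, d + r cosθ).
Differentiating tanφ: φ̇ = rω(d cosθ + r)/(d² + r² + 2dr cosθ).
d² + r² + 2dr cosθ = |CA|² = 0.00856188 m²;  d cosθ + r = -0.0036039 m.
|ω_lever| = |0.0676·8.49·-0.0036039| / 0.00856188 = 0.24158 rad/s.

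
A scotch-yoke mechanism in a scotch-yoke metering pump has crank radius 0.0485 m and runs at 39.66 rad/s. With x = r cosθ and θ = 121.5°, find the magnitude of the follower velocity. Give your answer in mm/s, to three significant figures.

ω = 39.66 rad/s
x = r cosθ ⇒ ẋ = −rω sinθ.
|v| = rω|sinθ| = 0.0485·39.66·|sin 121.5°| = 1.6401 m/s = 1640.1 mm/s.

1640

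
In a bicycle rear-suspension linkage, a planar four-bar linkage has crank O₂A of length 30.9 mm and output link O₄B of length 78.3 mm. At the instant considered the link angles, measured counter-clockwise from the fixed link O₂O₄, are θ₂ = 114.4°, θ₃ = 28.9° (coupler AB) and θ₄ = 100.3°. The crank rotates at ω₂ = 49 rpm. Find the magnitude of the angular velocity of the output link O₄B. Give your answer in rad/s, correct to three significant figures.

ω₂ = 5.131 rad/s (from 49 rpm).
Differentiating the loop-closure r₂e^{iθ₂}+r₃e^{iθ₃}=r₁+r₄e^{iθ₄} gives r₂ω₂e^{iθ₂}+r₃ω₃e^{iθ₃}=r₄ω₄e^{iθ₄}.
Eliminating the other unknown: ω₄ = r₂ω₂ sin(θ₂−θ₃) / [r₄ sin(θ₄−θ₃)].
Numerator sine = +0.99692; denominator sine = +0.94777.
Result = 0.0309·5.131·(+0.99692) / (0.0783·(+0.94777)) = +2.13 rad/s; magnitude 2.13 rad/s.

2.13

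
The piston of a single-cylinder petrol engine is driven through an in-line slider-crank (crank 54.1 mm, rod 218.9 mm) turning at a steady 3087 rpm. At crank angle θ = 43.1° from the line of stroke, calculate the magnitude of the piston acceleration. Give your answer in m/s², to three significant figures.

ω = 2π·3087/60 = 323.3 rad/s
x(θ) = r cosθ + √(L² − r² sin²θ); with ω constant, a = ω²·d²x/dθ².
d²x/dθ² = −r cosθ − r²(cos2θ)/√u − r⁴ sin²2θ/(4u^{3/2}),  u = L² − r² sin²θ = 0.0465508 m².
Substituting r = 0.0541 m, L = 0.2189 m, θ = 43.1°: d²x/dθ² = -0.040613 m.
a = ω²·d²x/dθ² = (323.3)²·(-0.040613) = -4244.2 m/s²;  |a| = 4244.2 m/s².

4240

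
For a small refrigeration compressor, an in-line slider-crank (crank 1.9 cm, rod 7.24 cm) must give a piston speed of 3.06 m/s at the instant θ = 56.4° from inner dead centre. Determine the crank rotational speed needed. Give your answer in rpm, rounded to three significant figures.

1610

For an in-line slider-crank, |v_piston| = rω|sinθ|·[1 + r cosθ/√(L² − r² sin²θ)].
With r = 0.019 m, L = 0.0724 m, θ = 56.4°: the bracketed kinematic factor |dx/dθ| = 0.018181 m.
ω = v/|dx/dθ| = 3.06/0.018181 = 168.31 rad/s.
N = 60ω/(2π) = 1607.2 rpm.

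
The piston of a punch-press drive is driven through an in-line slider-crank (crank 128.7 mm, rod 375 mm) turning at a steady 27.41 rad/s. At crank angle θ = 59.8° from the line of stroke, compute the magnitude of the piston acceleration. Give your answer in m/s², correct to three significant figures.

32.3

ω = 27.41 rad/s
x(θ) = r cosθ + √(L² − r² sin²θ); with ω constant, a = ω²·d²x/dθ².
d²x/dθ² = −r cosθ − r²(cos2θ)/√u − r⁴ sin²2θ/(4u^{3/2}),  u = L² − r² sin²θ = 0.128252 m².
Substituting r = 0.1287 m, L = 0.375 m, θ = 59.8°: d²x/dθ² = -0.043022 m.
a = ω²·d²x/dθ² = (27.41)²·(-0.043022) = -32.323 m/s²;  |a| = 32.323 m/s².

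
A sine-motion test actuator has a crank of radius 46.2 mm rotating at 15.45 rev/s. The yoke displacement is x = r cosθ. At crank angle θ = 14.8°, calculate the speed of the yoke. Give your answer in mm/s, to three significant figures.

ω = 97.08 rad/s (from 15.45 rev/s).
x = r cosθ ⇒ ẋ = −rω sinθ.
|v| = rω|sinθ| = 0.0462·97.08·|sin 14.8°| = 1.1456 m/s = 1145.6 mm/s.

1150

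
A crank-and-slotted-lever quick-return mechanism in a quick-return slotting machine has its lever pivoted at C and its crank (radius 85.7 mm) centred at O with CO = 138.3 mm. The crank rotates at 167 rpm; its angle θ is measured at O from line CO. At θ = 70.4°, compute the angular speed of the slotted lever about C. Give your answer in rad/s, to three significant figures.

ω = 17.49 rad/s (from 167 rpm).
Crank pin A relative to C: A = (d + r cosθ, r sinθ); lever angle φ = atan2(r sinθ, d + r cosθ).
Differentiating tanφ: φ̇ = rω(d cosθ + r)/(d² + r² + 2dr cosθ).
d² + r² + 2dr cosθ = |CA|² = 0.0344231 m²;  d cosθ + r = +0.13209 m.
|ω_lever| = |0.0857·17.49·+0.13209| / 0.0344231 = 5.7512 rad/s.

5.75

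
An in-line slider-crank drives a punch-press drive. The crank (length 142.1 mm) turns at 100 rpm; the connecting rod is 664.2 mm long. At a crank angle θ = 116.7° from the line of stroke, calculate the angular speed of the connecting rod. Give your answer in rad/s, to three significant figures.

1.03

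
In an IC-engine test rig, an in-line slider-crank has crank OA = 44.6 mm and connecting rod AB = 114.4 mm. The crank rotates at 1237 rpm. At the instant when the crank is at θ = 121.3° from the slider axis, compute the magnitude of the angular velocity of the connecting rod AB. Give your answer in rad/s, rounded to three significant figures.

ω = 129.5 rad/s (converted from 1237 rpm).
The rod makes angle φ with the slider axis where L sinφ = r sinθ; differentiating, L cosφ·φ̇ = r ω cosθ.
L cosφ = √(L² − r² sin²θ) = 0.10787 m.
|ω_rod| = r ω |cosθ| / √(L² − r² sin²θ) = 0.0446·129.5·0.51952/0.10787 = 27.826 rad/s.

27.8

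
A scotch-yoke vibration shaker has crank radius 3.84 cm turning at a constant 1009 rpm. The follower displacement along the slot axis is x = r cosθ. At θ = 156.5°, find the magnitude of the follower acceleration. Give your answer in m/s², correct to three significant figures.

393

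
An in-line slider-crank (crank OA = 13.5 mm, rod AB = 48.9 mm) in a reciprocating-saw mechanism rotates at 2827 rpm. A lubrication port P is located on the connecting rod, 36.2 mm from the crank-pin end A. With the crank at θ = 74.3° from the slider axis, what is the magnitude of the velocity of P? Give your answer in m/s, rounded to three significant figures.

4.08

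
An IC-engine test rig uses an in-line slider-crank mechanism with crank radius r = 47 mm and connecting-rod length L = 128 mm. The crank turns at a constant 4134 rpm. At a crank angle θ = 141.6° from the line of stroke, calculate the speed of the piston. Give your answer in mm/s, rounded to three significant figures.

8900

ω = 2π·4134/60 = 432.9 rad/s
For an in-line slider-crank, x = r cosθ + √(L² − r² sin²θ), so v = −rω sinθ·[1 + r cosθ/√(L² − r² sin²θ)].
With r = 0.047 m, L = 0.128 m, θ = 141.6°: √(L² − r² sin²θ) = 0.12463 m.
v = −0.047·432.9·0.62115·[1 + 0.047·-0.78369/0.12463] = -8.9031 m/s.
|v| = 8.9031 m/s = 8903.1 mm/s.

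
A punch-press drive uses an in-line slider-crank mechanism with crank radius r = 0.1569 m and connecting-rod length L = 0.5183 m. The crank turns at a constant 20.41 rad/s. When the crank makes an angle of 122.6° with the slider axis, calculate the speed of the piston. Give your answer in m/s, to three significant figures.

2.24

ω = 20.41 rad/s
For an in-line slider-crank, x = r cosθ + √(L² − r² sin²θ), so v = −rω sinθ·[1 + r cosθ/√(L² − r² sin²θ)].
With r = 0.1569 m, L = 0.5183 m, θ = 122.6°: √(L² − r² sin²θ) = 0.50116 m.
v = −0.1569·20.41·0.84245·[1 + 0.1569·-0.53877/0.50116] = -2.2428 m/s.
|v| = 2.2428 m/s.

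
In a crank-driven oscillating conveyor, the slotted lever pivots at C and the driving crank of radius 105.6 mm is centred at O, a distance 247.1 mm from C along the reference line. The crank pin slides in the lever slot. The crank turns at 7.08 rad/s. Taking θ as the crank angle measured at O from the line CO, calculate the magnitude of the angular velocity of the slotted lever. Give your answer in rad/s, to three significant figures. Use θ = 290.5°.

ω = 7.08 rad/s
Crank pin A relative to C: A = (d + r cosθ, r sinθ); lever angle φ = atan2(r sinθ, d + r cosθ).
Differentiating tanφ: φ̇ = rω(d cosθ + r)/(d² + r² + 2dr cosθ).
d² + r² + 2dr cosθ = |CA|² = 0.0904862 m²;  d cosθ + r = +0.19214 m.
|ω_lever| = |0.1056·7.08·+0.19214| / 0.0904862 = 1.5875 rad/s.

1.59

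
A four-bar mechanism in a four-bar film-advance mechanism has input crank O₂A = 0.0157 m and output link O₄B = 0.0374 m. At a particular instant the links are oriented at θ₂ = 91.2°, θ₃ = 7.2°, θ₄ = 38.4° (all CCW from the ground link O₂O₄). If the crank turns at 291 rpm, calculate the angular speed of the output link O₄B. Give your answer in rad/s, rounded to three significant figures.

ω₂ = 30.47 rad/s (from 291 rpm).
Differentiating the loop-closure r₂e^{iθ₂}+r₃e^{iθ₃}=r₁+r₄e^{iθ₄} gives r₂ω₂e^{iθ₂}+r₃ω₃e^{iθ₃}=r₄ω₄e^{iθ₄}.
Eliminating the other unknown: ω₄ = r₂ω₂ sin(θ₂−θ₃) / [r₄ sin(θ₄−θ₃)].
Numerator sine = +0.99452; denominator sine = +0.51803.
Result = 0.0157·30.47·(+0.99452) / (0.0374·(+0.51803)) = +24.559 rad/s; magnitude 24.559 rad/s.

24.6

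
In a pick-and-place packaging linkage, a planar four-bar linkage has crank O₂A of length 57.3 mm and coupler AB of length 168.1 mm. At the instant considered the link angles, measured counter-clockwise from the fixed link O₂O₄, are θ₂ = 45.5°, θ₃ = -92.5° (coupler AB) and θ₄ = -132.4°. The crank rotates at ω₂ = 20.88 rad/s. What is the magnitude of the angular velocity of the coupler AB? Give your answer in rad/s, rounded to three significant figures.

0.407

ω₂ = 20.88 rad/s
Differentiating the loop-closure r₂e^{iθ₂}+r₃e^{iθ₃}=r₁+r₄e^{iθ₄} gives r₂ω₂e^{iθ₂}+r₃ω₃e^{iθ₃}=r₄ω₄e^{iθ₄}.
Eliminating the other unknown: ω₃ = r₂ω₂ sin(θ₄−θ₂) / [r₃ sin(θ₃−θ₄)].
Numerator sine = -0.03664; denominator sine = +0.64145.
Result = 0.0573·20.88·(-0.03664) / (0.1681·(+0.64145)) = -0.40659 rad/s; magnitude 0.40659 rad/s.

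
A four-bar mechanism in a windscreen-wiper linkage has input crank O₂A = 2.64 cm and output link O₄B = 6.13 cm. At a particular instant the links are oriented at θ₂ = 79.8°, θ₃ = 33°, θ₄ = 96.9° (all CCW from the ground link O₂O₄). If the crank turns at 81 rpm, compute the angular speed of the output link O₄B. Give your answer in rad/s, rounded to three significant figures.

ω₂ = 8.482 rad/s (from 81 rpm).
Differentiating the loop-closure r₂e^{iθ₂}+r₃e^{iθ₃}=r₁+r₄e^{iθ₄} gives r₂ω₂e^{iθ₂}+r₃ω₃e^{iθ₃}=r₄ω₄e^{iθ₄}.
Eliminating the other unknown: ω₄ = r₂ω₂ sin(θ₂−θ₃) / [r₄ sin(θ₄−θ₃)].
Numerator sine = +0.72897; denominator sine = +0.89803.
Result = 0.0264·8.482·(+0.72897) / (0.0613·(+0.89803)) = +2.9654 rad/s; magnitude 2.9654 rad/s.

2.97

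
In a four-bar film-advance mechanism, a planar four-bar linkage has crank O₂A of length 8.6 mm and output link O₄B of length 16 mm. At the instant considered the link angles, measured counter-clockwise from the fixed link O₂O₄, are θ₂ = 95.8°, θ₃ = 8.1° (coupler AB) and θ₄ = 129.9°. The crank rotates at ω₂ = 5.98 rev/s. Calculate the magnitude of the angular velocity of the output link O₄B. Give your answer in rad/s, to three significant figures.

ω₂ = 37.57 rad/s (from 5.98 rev/s).
Differentiating the loop-closure r₂e^{iθ₂}+r₃e^{iθ₃}=r₁+r₄e^{iθ₄} gives r₂ω₂e^{iθ₂}+r₃ω₃e^{iθ₃}=r₄ω₄e^{iθ₄}.
Eliminating the other unknown: ω₄ = r₂ω₂ sin(θ₂−θ₃) / [r₄ sin(θ₄−θ₃)].
Numerator sine = +0.99919; denominator sine = +0.84989.
Result = 0.0086·37.57·(+0.99919) / (0.016·(+0.84989)) = +23.744 rad/s; magnitude 23.744 rad/s.

23.7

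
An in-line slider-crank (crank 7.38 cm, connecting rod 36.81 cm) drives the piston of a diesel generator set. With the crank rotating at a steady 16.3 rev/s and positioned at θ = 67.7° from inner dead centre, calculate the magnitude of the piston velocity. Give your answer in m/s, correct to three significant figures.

7.53

ω = 2π·16.3 = 102.4 rad/s
For an in-line slider-crank, x = r cosθ + √(L² − r² sin²θ), so v = −rω sinθ·[1 + r cosθ/√(L² − r² sin²θ)].
With r = 0.0738 m, L = 0.3681 m, θ = 67.7°: √(L² − r² sin²θ) = 0.36171 m.
v = −0.0738·102.4·0.92521·[1 + 0.0738·0.37946/0.36171] = -7.5344 m/s.
|v| = 7.5344 m/s.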